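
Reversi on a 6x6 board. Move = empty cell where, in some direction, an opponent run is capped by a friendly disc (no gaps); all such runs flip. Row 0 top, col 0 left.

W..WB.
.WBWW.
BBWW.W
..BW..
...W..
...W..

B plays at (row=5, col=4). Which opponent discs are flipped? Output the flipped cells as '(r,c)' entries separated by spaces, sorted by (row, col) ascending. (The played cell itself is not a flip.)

Answer: (4,3)

Derivation:
Dir NW: opp run (4,3) capped by B -> flip
Dir N: first cell '.' (not opp) -> no flip
Dir NE: first cell '.' (not opp) -> no flip
Dir W: opp run (5,3), next='.' -> no flip
Dir E: first cell '.' (not opp) -> no flip
Dir SW: edge -> no flip
Dir S: edge -> no flip
Dir SE: edge -> no flip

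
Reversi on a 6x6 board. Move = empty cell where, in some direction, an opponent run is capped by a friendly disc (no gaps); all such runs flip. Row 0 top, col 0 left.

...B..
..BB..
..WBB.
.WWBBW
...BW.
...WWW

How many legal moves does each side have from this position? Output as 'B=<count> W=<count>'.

Answer: B=7 W=5

Derivation:
-- B to move --
(1,1): flips 1 -> legal
(2,0): no bracket -> illegal
(2,1): flips 2 -> legal
(2,5): no bracket -> illegal
(3,0): flips 2 -> legal
(4,0): flips 2 -> legal
(4,1): flips 1 -> legal
(4,2): flips 2 -> legal
(4,5): flips 1 -> legal
(5,2): no bracket -> illegal
B mobility = 7
-- W to move --
(0,1): no bracket -> illegal
(0,2): flips 3 -> legal
(0,4): flips 1 -> legal
(1,1): no bracket -> illegal
(1,4): flips 3 -> legal
(1,5): no bracket -> illegal
(2,1): no bracket -> illegal
(2,5): flips 2 -> legal
(4,2): flips 1 -> legal
(4,5): no bracket -> illegal
(5,2): no bracket -> illegal
W mobility = 5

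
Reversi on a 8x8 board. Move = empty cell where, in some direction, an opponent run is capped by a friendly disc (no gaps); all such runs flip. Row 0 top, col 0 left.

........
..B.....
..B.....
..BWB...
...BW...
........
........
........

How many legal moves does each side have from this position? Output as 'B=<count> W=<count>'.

-- B to move --
(2,3): flips 1 -> legal
(2,4): no bracket -> illegal
(3,5): no bracket -> illegal
(4,2): no bracket -> illegal
(4,5): flips 1 -> legal
(5,3): no bracket -> illegal
(5,4): flips 1 -> legal
(5,5): flips 2 -> legal
B mobility = 4
-- W to move --
(0,1): no bracket -> illegal
(0,2): no bracket -> illegal
(0,3): no bracket -> illegal
(1,1): flips 1 -> legal
(1,3): no bracket -> illegal
(2,1): no bracket -> illegal
(2,3): no bracket -> illegal
(2,4): flips 1 -> legal
(2,5): no bracket -> illegal
(3,1): flips 1 -> legal
(3,5): flips 1 -> legal
(4,1): no bracket -> illegal
(4,2): flips 1 -> legal
(4,5): no bracket -> illegal
(5,2): no bracket -> illegal
(5,3): flips 1 -> legal
(5,4): no bracket -> illegal
W mobility = 6

Answer: B=4 W=6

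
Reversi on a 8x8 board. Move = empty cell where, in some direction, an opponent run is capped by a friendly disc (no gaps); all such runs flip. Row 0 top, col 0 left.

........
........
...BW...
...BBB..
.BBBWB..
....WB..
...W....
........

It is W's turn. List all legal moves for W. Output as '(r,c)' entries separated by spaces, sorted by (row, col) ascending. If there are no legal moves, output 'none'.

Answer: (2,2) (2,6) (3,2) (3,6) (4,0) (4,6) (5,1) (5,6) (6,6)

Derivation:
(1,2): no bracket -> illegal
(1,3): no bracket -> illegal
(1,4): no bracket -> illegal
(2,2): flips 2 -> legal
(2,5): no bracket -> illegal
(2,6): flips 1 -> legal
(3,0): no bracket -> illegal
(3,1): no bracket -> illegal
(3,2): flips 1 -> legal
(3,6): flips 1 -> legal
(4,0): flips 3 -> legal
(4,6): flips 2 -> legal
(5,0): no bracket -> illegal
(5,1): flips 2 -> legal
(5,2): no bracket -> illegal
(5,3): no bracket -> illegal
(5,6): flips 1 -> legal
(6,4): no bracket -> illegal
(6,5): no bracket -> illegal
(6,6): flips 1 -> legal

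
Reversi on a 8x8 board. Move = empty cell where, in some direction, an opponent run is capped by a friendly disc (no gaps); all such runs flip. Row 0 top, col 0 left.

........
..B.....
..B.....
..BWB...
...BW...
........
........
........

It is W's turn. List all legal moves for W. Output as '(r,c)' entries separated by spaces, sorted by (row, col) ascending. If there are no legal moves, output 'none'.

(0,1): no bracket -> illegal
(0,2): no bracket -> illegal
(0,3): no bracket -> illegal
(1,1): flips 1 -> legal
(1,3): no bracket -> illegal
(2,1): no bracket -> illegal
(2,3): no bracket -> illegal
(2,4): flips 1 -> legal
(2,5): no bracket -> illegal
(3,1): flips 1 -> legal
(3,5): flips 1 -> legal
(4,1): no bracket -> illegal
(4,2): flips 1 -> legal
(4,5): no bracket -> illegal
(5,2): no bracket -> illegal
(5,3): flips 1 -> legal
(5,4): no bracket -> illegal

Answer: (1,1) (2,4) (3,1) (3,5) (4,2) (5,3)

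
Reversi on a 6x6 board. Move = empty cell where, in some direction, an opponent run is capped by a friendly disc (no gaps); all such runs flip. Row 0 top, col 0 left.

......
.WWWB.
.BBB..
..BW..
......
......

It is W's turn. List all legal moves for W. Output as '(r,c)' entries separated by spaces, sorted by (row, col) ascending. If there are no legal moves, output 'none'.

Answer: (1,5) (3,0) (3,1) (3,4) (4,2)

Derivation:
(0,3): no bracket -> illegal
(0,4): no bracket -> illegal
(0,5): no bracket -> illegal
(1,0): no bracket -> illegal
(1,5): flips 1 -> legal
(2,0): no bracket -> illegal
(2,4): no bracket -> illegal
(2,5): no bracket -> illegal
(3,0): flips 1 -> legal
(3,1): flips 3 -> legal
(3,4): flips 1 -> legal
(4,1): no bracket -> illegal
(4,2): flips 2 -> legal
(4,3): no bracket -> illegal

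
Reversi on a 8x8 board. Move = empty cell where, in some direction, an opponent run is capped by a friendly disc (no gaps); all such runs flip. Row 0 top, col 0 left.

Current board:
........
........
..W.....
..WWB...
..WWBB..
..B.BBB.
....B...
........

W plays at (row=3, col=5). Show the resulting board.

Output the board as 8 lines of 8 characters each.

Place W at (3,5); scan 8 dirs for brackets.
Dir NW: first cell '.' (not opp) -> no flip
Dir N: first cell '.' (not opp) -> no flip
Dir NE: first cell '.' (not opp) -> no flip
Dir W: opp run (3,4) capped by W -> flip
Dir E: first cell '.' (not opp) -> no flip
Dir SW: opp run (4,4), next='.' -> no flip
Dir S: opp run (4,5) (5,5), next='.' -> no flip
Dir SE: first cell '.' (not opp) -> no flip
All flips: (3,4)

Answer: ........
........
..W.....
..WWWW..
..WWBB..
..B.BBB.
....B...
........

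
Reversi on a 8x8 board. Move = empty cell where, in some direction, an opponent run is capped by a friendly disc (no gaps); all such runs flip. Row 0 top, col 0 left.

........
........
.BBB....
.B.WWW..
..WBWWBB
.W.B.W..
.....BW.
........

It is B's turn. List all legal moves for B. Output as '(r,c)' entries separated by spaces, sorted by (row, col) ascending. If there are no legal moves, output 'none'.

Answer: (2,4) (2,5) (2,6) (4,1) (5,6) (6,4) (6,7) (7,7)

Derivation:
(2,4): flips 1 -> legal
(2,5): flips 4 -> legal
(2,6): flips 2 -> legal
(3,2): no bracket -> illegal
(3,6): no bracket -> illegal
(4,0): no bracket -> illegal
(4,1): flips 1 -> legal
(5,0): no bracket -> illegal
(5,2): no bracket -> illegal
(5,4): no bracket -> illegal
(5,6): flips 2 -> legal
(5,7): no bracket -> illegal
(6,0): no bracket -> illegal
(6,1): no bracket -> illegal
(6,2): no bracket -> illegal
(6,4): flips 1 -> legal
(6,7): flips 1 -> legal
(7,5): no bracket -> illegal
(7,6): no bracket -> illegal
(7,7): flips 4 -> legal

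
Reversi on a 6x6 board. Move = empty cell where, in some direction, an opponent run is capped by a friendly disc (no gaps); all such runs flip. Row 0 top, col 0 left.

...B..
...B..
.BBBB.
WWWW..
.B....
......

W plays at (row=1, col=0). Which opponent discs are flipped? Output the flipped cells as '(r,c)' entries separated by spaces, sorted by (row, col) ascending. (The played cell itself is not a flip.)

Answer: (2,1)

Derivation:
Dir NW: edge -> no flip
Dir N: first cell '.' (not opp) -> no flip
Dir NE: first cell '.' (not opp) -> no flip
Dir W: edge -> no flip
Dir E: first cell '.' (not opp) -> no flip
Dir SW: edge -> no flip
Dir S: first cell '.' (not opp) -> no flip
Dir SE: opp run (2,1) capped by W -> flip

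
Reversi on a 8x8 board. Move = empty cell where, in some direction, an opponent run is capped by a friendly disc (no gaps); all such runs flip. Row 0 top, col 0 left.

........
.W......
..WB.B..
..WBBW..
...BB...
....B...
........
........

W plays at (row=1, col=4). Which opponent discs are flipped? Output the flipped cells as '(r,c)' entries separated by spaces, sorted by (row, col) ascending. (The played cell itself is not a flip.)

Answer: (2,3)

Derivation:
Dir NW: first cell '.' (not opp) -> no flip
Dir N: first cell '.' (not opp) -> no flip
Dir NE: first cell '.' (not opp) -> no flip
Dir W: first cell '.' (not opp) -> no flip
Dir E: first cell '.' (not opp) -> no flip
Dir SW: opp run (2,3) capped by W -> flip
Dir S: first cell '.' (not opp) -> no flip
Dir SE: opp run (2,5), next='.' -> no flip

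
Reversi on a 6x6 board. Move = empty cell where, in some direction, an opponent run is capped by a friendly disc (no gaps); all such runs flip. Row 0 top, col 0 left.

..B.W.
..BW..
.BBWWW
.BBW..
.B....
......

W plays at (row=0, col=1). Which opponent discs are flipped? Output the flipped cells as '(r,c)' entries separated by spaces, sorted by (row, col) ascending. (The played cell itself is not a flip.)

Dir NW: edge -> no flip
Dir N: edge -> no flip
Dir NE: edge -> no flip
Dir W: first cell '.' (not opp) -> no flip
Dir E: opp run (0,2), next='.' -> no flip
Dir SW: first cell '.' (not opp) -> no flip
Dir S: first cell '.' (not opp) -> no flip
Dir SE: opp run (1,2) capped by W -> flip

Answer: (1,2)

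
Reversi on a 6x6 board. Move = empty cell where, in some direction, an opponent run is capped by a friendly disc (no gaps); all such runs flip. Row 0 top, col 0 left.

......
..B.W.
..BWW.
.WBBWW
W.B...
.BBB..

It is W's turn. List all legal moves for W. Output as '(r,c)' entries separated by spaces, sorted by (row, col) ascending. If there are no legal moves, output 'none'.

Answer: (0,1) (1,3) (2,1) (4,1) (4,3)

Derivation:
(0,1): flips 1 -> legal
(0,2): no bracket -> illegal
(0,3): no bracket -> illegal
(1,1): no bracket -> illegal
(1,3): flips 1 -> legal
(2,1): flips 1 -> legal
(4,1): flips 1 -> legal
(4,3): flips 1 -> legal
(4,4): no bracket -> illegal
(5,0): no bracket -> illegal
(5,4): no bracket -> illegal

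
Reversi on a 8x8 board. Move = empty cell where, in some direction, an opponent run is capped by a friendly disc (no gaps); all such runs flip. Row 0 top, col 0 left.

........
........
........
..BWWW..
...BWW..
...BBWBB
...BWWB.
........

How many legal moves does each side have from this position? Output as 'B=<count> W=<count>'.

Answer: B=10 W=10

Derivation:
-- B to move --
(2,2): flips 3 -> legal
(2,3): flips 3 -> legal
(2,4): flips 2 -> legal
(2,5): flips 1 -> legal
(2,6): flips 2 -> legal
(3,6): flips 4 -> legal
(4,2): no bracket -> illegal
(4,6): flips 2 -> legal
(7,3): no bracket -> illegal
(7,4): flips 2 -> legal
(7,5): flips 1 -> legal
(7,6): flips 1 -> legal
B mobility = 10
-- W to move --
(2,1): flips 3 -> legal
(2,2): no bracket -> illegal
(2,3): no bracket -> illegal
(3,1): flips 1 -> legal
(4,1): no bracket -> illegal
(4,2): flips 2 -> legal
(4,6): no bracket -> illegal
(4,7): flips 1 -> legal
(5,2): flips 3 -> legal
(6,2): flips 2 -> legal
(6,7): flips 2 -> legal
(7,2): flips 2 -> legal
(7,3): flips 3 -> legal
(7,4): no bracket -> illegal
(7,5): no bracket -> illegal
(7,6): no bracket -> illegal
(7,7): flips 1 -> legal
W mobility = 10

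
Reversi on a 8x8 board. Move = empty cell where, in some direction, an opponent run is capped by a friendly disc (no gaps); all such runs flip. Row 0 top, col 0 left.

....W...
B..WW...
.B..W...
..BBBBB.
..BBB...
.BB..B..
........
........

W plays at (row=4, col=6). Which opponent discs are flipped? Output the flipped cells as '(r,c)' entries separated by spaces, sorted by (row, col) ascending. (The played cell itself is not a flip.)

Dir NW: opp run (3,5) capped by W -> flip
Dir N: opp run (3,6), next='.' -> no flip
Dir NE: first cell '.' (not opp) -> no flip
Dir W: first cell '.' (not opp) -> no flip
Dir E: first cell '.' (not opp) -> no flip
Dir SW: opp run (5,5), next='.' -> no flip
Dir S: first cell '.' (not opp) -> no flip
Dir SE: first cell '.' (not opp) -> no flip

Answer: (3,5)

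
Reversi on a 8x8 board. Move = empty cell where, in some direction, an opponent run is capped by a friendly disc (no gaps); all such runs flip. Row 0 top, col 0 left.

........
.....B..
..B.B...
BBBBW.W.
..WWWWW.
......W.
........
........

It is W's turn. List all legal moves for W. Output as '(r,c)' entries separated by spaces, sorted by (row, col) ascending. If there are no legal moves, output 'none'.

(0,4): no bracket -> illegal
(0,5): no bracket -> illegal
(0,6): flips 3 -> legal
(1,1): flips 2 -> legal
(1,2): flips 2 -> legal
(1,3): no bracket -> illegal
(1,4): flips 1 -> legal
(1,6): no bracket -> illegal
(2,0): flips 1 -> legal
(2,1): flips 1 -> legal
(2,3): flips 1 -> legal
(2,5): no bracket -> illegal
(2,6): no bracket -> illegal
(3,5): no bracket -> illegal
(4,0): no bracket -> illegal
(4,1): no bracket -> illegal

Answer: (0,6) (1,1) (1,2) (1,4) (2,0) (2,1) (2,3)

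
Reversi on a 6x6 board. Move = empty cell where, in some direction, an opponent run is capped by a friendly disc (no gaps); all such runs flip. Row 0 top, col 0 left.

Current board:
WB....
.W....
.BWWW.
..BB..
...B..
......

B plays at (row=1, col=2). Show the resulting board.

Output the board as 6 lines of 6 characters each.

Answer: WB....
.WB...
.BBWW.
..BB..
...B..
......

Derivation:
Place B at (1,2); scan 8 dirs for brackets.
Dir NW: first cell 'B' (not opp) -> no flip
Dir N: first cell '.' (not opp) -> no flip
Dir NE: first cell '.' (not opp) -> no flip
Dir W: opp run (1,1), next='.' -> no flip
Dir E: first cell '.' (not opp) -> no flip
Dir SW: first cell 'B' (not opp) -> no flip
Dir S: opp run (2,2) capped by B -> flip
Dir SE: opp run (2,3), next='.' -> no flip
All flips: (2,2)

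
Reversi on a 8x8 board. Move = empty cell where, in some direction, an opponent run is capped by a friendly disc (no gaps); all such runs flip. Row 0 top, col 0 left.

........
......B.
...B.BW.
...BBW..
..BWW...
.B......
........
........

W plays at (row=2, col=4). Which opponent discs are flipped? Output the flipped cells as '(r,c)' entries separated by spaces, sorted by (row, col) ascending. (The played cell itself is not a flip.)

Answer: (2,5) (3,4)

Derivation:
Dir NW: first cell '.' (not opp) -> no flip
Dir N: first cell '.' (not opp) -> no flip
Dir NE: first cell '.' (not opp) -> no flip
Dir W: opp run (2,3), next='.' -> no flip
Dir E: opp run (2,5) capped by W -> flip
Dir SW: opp run (3,3) (4,2) (5,1), next='.' -> no flip
Dir S: opp run (3,4) capped by W -> flip
Dir SE: first cell 'W' (not opp) -> no flip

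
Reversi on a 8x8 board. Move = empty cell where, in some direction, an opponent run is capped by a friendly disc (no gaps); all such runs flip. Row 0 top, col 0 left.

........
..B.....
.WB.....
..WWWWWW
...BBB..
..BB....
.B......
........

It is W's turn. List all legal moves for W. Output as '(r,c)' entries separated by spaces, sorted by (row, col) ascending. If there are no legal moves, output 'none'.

Answer: (0,2) (0,3) (1,1) (2,3) (5,4) (5,5) (5,6) (6,2) (6,3) (7,0)

Derivation:
(0,1): no bracket -> illegal
(0,2): flips 2 -> legal
(0,3): flips 1 -> legal
(1,1): flips 1 -> legal
(1,3): no bracket -> illegal
(2,3): flips 1 -> legal
(3,1): no bracket -> illegal
(4,1): no bracket -> illegal
(4,2): no bracket -> illegal
(4,6): no bracket -> illegal
(5,0): no bracket -> illegal
(5,1): no bracket -> illegal
(5,4): flips 3 -> legal
(5,5): flips 2 -> legal
(5,6): flips 1 -> legal
(6,0): no bracket -> illegal
(6,2): flips 2 -> legal
(6,3): flips 2 -> legal
(6,4): no bracket -> illegal
(7,0): flips 3 -> legal
(7,1): no bracket -> illegal
(7,2): no bracket -> illegal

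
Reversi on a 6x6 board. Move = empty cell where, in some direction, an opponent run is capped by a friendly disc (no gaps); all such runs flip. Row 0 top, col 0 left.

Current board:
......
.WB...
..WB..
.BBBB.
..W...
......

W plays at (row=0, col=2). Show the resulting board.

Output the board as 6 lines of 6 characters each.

Place W at (0,2); scan 8 dirs for brackets.
Dir NW: edge -> no flip
Dir N: edge -> no flip
Dir NE: edge -> no flip
Dir W: first cell '.' (not opp) -> no flip
Dir E: first cell '.' (not opp) -> no flip
Dir SW: first cell 'W' (not opp) -> no flip
Dir S: opp run (1,2) capped by W -> flip
Dir SE: first cell '.' (not opp) -> no flip
All flips: (1,2)

Answer: ..W...
.WW...
..WB..
.BBBB.
..W...
......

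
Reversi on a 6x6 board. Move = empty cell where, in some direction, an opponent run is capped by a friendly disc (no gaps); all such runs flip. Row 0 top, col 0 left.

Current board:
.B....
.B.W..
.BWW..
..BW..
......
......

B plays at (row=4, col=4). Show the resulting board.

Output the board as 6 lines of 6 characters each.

Place B at (4,4); scan 8 dirs for brackets.
Dir NW: opp run (3,3) (2,2) capped by B -> flip
Dir N: first cell '.' (not opp) -> no flip
Dir NE: first cell '.' (not opp) -> no flip
Dir W: first cell '.' (not opp) -> no flip
Dir E: first cell '.' (not opp) -> no flip
Dir SW: first cell '.' (not opp) -> no flip
Dir S: first cell '.' (not opp) -> no flip
Dir SE: first cell '.' (not opp) -> no flip
All flips: (2,2) (3,3)

Answer: .B....
.B.W..
.BBW..
..BB..
....B.
......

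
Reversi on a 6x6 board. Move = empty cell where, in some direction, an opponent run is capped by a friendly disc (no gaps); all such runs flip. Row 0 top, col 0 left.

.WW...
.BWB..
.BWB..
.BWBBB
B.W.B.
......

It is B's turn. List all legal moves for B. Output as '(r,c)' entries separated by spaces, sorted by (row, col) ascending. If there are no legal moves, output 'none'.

Answer: (0,3) (4,1) (4,3) (5,1) (5,3)

Derivation:
(0,0): no bracket -> illegal
(0,3): flips 1 -> legal
(1,0): no bracket -> illegal
(4,1): flips 1 -> legal
(4,3): flips 1 -> legal
(5,1): flips 1 -> legal
(5,2): no bracket -> illegal
(5,3): flips 1 -> legal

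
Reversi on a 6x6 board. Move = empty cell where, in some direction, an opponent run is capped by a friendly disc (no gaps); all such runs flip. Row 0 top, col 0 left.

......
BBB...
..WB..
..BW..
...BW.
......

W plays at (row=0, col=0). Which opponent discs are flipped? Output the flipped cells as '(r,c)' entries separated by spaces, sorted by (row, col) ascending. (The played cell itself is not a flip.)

Answer: (1,1)

Derivation:
Dir NW: edge -> no flip
Dir N: edge -> no flip
Dir NE: edge -> no flip
Dir W: edge -> no flip
Dir E: first cell '.' (not opp) -> no flip
Dir SW: edge -> no flip
Dir S: opp run (1,0), next='.' -> no flip
Dir SE: opp run (1,1) capped by W -> flip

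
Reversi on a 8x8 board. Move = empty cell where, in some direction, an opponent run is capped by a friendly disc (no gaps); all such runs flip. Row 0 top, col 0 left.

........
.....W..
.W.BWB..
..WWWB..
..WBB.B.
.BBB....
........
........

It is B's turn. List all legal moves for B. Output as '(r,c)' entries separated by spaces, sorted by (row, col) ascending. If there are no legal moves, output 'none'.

(0,4): no bracket -> illegal
(0,5): flips 1 -> legal
(0,6): flips 4 -> legal
(1,0): flips 2 -> legal
(1,1): no bracket -> illegal
(1,2): no bracket -> illegal
(1,3): flips 1 -> legal
(1,4): flips 2 -> legal
(1,6): no bracket -> illegal
(2,0): no bracket -> illegal
(2,2): flips 3 -> legal
(2,6): no bracket -> illegal
(3,0): no bracket -> illegal
(3,1): flips 4 -> legal
(4,1): flips 2 -> legal
(4,5): flips 1 -> legal

Answer: (0,5) (0,6) (1,0) (1,3) (1,4) (2,2) (3,1) (4,1) (4,5)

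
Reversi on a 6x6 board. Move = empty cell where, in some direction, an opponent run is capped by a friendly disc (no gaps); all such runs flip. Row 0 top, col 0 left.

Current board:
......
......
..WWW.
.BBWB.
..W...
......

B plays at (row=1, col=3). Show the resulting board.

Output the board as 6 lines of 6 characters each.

Answer: ......
...B..
..BWW.
.BBWB.
..W...
......

Derivation:
Place B at (1,3); scan 8 dirs for brackets.
Dir NW: first cell '.' (not opp) -> no flip
Dir N: first cell '.' (not opp) -> no flip
Dir NE: first cell '.' (not opp) -> no flip
Dir W: first cell '.' (not opp) -> no flip
Dir E: first cell '.' (not opp) -> no flip
Dir SW: opp run (2,2) capped by B -> flip
Dir S: opp run (2,3) (3,3), next='.' -> no flip
Dir SE: opp run (2,4), next='.' -> no flip
All flips: (2,2)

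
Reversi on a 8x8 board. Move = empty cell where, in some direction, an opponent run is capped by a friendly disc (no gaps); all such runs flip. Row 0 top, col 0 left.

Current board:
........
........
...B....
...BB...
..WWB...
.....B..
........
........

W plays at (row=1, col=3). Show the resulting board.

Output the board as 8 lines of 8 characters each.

Answer: ........
...W....
...W....
...WB...
..WWB...
.....B..
........
........

Derivation:
Place W at (1,3); scan 8 dirs for brackets.
Dir NW: first cell '.' (not opp) -> no flip
Dir N: first cell '.' (not opp) -> no flip
Dir NE: first cell '.' (not opp) -> no flip
Dir W: first cell '.' (not opp) -> no flip
Dir E: first cell '.' (not opp) -> no flip
Dir SW: first cell '.' (not opp) -> no flip
Dir S: opp run (2,3) (3,3) capped by W -> flip
Dir SE: first cell '.' (not opp) -> no flip
All flips: (2,3) (3,3)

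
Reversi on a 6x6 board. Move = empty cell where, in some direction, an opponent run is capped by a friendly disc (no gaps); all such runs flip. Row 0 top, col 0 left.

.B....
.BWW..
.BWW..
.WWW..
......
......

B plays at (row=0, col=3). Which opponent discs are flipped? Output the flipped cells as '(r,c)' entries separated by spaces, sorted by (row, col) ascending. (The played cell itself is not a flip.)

Answer: (1,2)

Derivation:
Dir NW: edge -> no flip
Dir N: edge -> no flip
Dir NE: edge -> no flip
Dir W: first cell '.' (not opp) -> no flip
Dir E: first cell '.' (not opp) -> no flip
Dir SW: opp run (1,2) capped by B -> flip
Dir S: opp run (1,3) (2,3) (3,3), next='.' -> no flip
Dir SE: first cell '.' (not opp) -> no flip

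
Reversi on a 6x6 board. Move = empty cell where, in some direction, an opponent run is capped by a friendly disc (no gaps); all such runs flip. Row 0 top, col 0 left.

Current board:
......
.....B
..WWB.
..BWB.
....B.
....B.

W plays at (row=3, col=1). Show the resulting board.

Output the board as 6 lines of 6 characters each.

Answer: ......
.....B
..WWB.
.WWWB.
....B.
....B.

Derivation:
Place W at (3,1); scan 8 dirs for brackets.
Dir NW: first cell '.' (not opp) -> no flip
Dir N: first cell '.' (not opp) -> no flip
Dir NE: first cell 'W' (not opp) -> no flip
Dir W: first cell '.' (not opp) -> no flip
Dir E: opp run (3,2) capped by W -> flip
Dir SW: first cell '.' (not opp) -> no flip
Dir S: first cell '.' (not opp) -> no flip
Dir SE: first cell '.' (not opp) -> no flip
All flips: (3,2)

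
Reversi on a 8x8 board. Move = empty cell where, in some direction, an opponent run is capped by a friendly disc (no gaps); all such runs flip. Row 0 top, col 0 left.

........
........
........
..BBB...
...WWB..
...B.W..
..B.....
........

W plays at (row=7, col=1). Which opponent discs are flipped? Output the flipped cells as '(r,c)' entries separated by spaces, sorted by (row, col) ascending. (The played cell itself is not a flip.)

Answer: (5,3) (6,2)

Derivation:
Dir NW: first cell '.' (not opp) -> no flip
Dir N: first cell '.' (not opp) -> no flip
Dir NE: opp run (6,2) (5,3) capped by W -> flip
Dir W: first cell '.' (not opp) -> no flip
Dir E: first cell '.' (not opp) -> no flip
Dir SW: edge -> no flip
Dir S: edge -> no flip
Dir SE: edge -> no flip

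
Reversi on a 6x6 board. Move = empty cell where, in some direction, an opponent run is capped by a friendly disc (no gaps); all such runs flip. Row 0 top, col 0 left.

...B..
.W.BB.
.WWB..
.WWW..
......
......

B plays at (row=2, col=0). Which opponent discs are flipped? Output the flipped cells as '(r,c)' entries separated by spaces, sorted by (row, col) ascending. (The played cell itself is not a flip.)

Dir NW: edge -> no flip
Dir N: first cell '.' (not opp) -> no flip
Dir NE: opp run (1,1), next='.' -> no flip
Dir W: edge -> no flip
Dir E: opp run (2,1) (2,2) capped by B -> flip
Dir SW: edge -> no flip
Dir S: first cell '.' (not opp) -> no flip
Dir SE: opp run (3,1), next='.' -> no flip

Answer: (2,1) (2,2)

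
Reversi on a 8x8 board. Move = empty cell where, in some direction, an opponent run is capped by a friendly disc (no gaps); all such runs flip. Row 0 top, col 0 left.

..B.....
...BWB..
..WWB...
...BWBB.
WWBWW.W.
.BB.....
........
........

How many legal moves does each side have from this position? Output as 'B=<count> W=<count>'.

Answer: B=12 W=11

Derivation:
-- B to move --
(0,3): no bracket -> illegal
(0,4): flips 1 -> legal
(0,5): no bracket -> illegal
(1,1): flips 1 -> legal
(1,2): no bracket -> illegal
(2,1): flips 2 -> legal
(2,5): flips 2 -> legal
(3,0): flips 1 -> legal
(3,1): flips 2 -> legal
(3,2): no bracket -> illegal
(3,7): no bracket -> illegal
(4,5): flips 2 -> legal
(4,7): no bracket -> illegal
(5,0): no bracket -> illegal
(5,3): flips 2 -> legal
(5,4): flips 2 -> legal
(5,5): flips 1 -> legal
(5,6): flips 1 -> legal
(5,7): flips 1 -> legal
B mobility = 12
-- W to move --
(0,1): no bracket -> illegal
(0,3): flips 1 -> legal
(0,4): flips 1 -> legal
(0,5): no bracket -> illegal
(0,6): no bracket -> illegal
(1,1): no bracket -> illegal
(1,2): flips 1 -> legal
(1,6): flips 1 -> legal
(2,5): flips 1 -> legal
(2,6): flips 2 -> legal
(2,7): no bracket -> illegal
(3,1): no bracket -> illegal
(3,2): flips 1 -> legal
(3,7): flips 2 -> legal
(4,5): no bracket -> illegal
(4,7): no bracket -> illegal
(5,0): no bracket -> illegal
(5,3): no bracket -> illegal
(6,0): no bracket -> illegal
(6,1): flips 2 -> legal
(6,2): flips 1 -> legal
(6,3): flips 1 -> legal
W mobility = 11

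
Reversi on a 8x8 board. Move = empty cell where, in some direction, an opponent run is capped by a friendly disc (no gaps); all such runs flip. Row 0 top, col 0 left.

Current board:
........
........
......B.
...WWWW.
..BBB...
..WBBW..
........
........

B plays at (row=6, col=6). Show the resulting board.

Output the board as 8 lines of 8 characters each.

Place B at (6,6); scan 8 dirs for brackets.
Dir NW: opp run (5,5) capped by B -> flip
Dir N: first cell '.' (not opp) -> no flip
Dir NE: first cell '.' (not opp) -> no flip
Dir W: first cell '.' (not opp) -> no flip
Dir E: first cell '.' (not opp) -> no flip
Dir SW: first cell '.' (not opp) -> no flip
Dir S: first cell '.' (not opp) -> no flip
Dir SE: first cell '.' (not opp) -> no flip
All flips: (5,5)

Answer: ........
........
......B.
...WWWW.
..BBB...
..WBBB..
......B.
........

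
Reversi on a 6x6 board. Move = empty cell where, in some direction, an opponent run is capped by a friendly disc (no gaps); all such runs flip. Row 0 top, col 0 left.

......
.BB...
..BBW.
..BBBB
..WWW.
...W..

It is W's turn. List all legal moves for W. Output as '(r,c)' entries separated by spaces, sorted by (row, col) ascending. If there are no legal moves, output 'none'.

Answer: (0,0) (0,2) (1,3) (2,1) (2,5)

Derivation:
(0,0): flips 3 -> legal
(0,1): no bracket -> illegal
(0,2): flips 3 -> legal
(0,3): no bracket -> illegal
(1,0): no bracket -> illegal
(1,3): flips 2 -> legal
(1,4): no bracket -> illegal
(2,0): no bracket -> illegal
(2,1): flips 3 -> legal
(2,5): flips 1 -> legal
(3,1): no bracket -> illegal
(4,1): no bracket -> illegal
(4,5): no bracket -> illegal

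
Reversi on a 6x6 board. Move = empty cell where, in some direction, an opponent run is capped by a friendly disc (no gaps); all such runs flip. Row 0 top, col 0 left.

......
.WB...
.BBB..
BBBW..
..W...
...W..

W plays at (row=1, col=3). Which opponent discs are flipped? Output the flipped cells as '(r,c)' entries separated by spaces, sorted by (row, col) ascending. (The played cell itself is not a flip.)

Answer: (1,2) (2,3)

Derivation:
Dir NW: first cell '.' (not opp) -> no flip
Dir N: first cell '.' (not opp) -> no flip
Dir NE: first cell '.' (not opp) -> no flip
Dir W: opp run (1,2) capped by W -> flip
Dir E: first cell '.' (not opp) -> no flip
Dir SW: opp run (2,2) (3,1), next='.' -> no flip
Dir S: opp run (2,3) capped by W -> flip
Dir SE: first cell '.' (not opp) -> no flip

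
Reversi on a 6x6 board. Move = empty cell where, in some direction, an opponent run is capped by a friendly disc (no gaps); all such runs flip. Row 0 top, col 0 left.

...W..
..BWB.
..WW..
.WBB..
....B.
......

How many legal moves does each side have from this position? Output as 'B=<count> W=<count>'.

Answer: B=3 W=12

Derivation:
-- B to move --
(0,2): no bracket -> illegal
(0,4): no bracket -> illegal
(1,1): flips 1 -> legal
(2,0): no bracket -> illegal
(2,1): no bracket -> illegal
(2,4): no bracket -> illegal
(3,0): flips 1 -> legal
(3,4): flips 1 -> legal
(4,0): no bracket -> illegal
(4,1): no bracket -> illegal
(4,2): no bracket -> illegal
B mobility = 3
-- W to move --
(0,1): flips 1 -> legal
(0,2): flips 1 -> legal
(0,4): no bracket -> illegal
(0,5): flips 1 -> legal
(1,1): flips 1 -> legal
(1,5): flips 1 -> legal
(2,1): flips 1 -> legal
(2,4): no bracket -> illegal
(2,5): flips 1 -> legal
(3,4): flips 2 -> legal
(3,5): no bracket -> illegal
(4,1): flips 1 -> legal
(4,2): flips 1 -> legal
(4,3): flips 1 -> legal
(4,5): no bracket -> illegal
(5,3): no bracket -> illegal
(5,4): no bracket -> illegal
(5,5): flips 2 -> legal
W mobility = 12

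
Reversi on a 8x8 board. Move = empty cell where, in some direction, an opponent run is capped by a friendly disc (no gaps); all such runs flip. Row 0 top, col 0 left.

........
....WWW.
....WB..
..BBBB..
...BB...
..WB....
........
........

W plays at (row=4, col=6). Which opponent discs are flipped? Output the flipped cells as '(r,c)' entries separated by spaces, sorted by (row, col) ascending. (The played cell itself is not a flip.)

Dir NW: opp run (3,5) capped by W -> flip
Dir N: first cell '.' (not opp) -> no flip
Dir NE: first cell '.' (not opp) -> no flip
Dir W: first cell '.' (not opp) -> no flip
Dir E: first cell '.' (not opp) -> no flip
Dir SW: first cell '.' (not opp) -> no flip
Dir S: first cell '.' (not opp) -> no flip
Dir SE: first cell '.' (not opp) -> no flip

Answer: (3,5)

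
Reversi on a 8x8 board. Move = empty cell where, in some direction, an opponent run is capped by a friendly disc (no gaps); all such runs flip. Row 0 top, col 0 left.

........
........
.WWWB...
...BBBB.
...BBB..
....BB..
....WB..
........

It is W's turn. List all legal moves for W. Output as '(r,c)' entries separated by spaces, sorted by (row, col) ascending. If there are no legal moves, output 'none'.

(1,3): no bracket -> illegal
(1,4): flips 4 -> legal
(1,5): no bracket -> illegal
(2,5): flips 1 -> legal
(2,6): no bracket -> illegal
(2,7): no bracket -> illegal
(3,2): no bracket -> illegal
(3,7): no bracket -> illegal
(4,2): no bracket -> illegal
(4,6): flips 1 -> legal
(4,7): no bracket -> illegal
(5,2): no bracket -> illegal
(5,3): flips 2 -> legal
(5,6): flips 2 -> legal
(6,3): no bracket -> illegal
(6,6): flips 4 -> legal
(7,4): no bracket -> illegal
(7,5): no bracket -> illegal
(7,6): no bracket -> illegal

Answer: (1,4) (2,5) (4,6) (5,3) (5,6) (6,6)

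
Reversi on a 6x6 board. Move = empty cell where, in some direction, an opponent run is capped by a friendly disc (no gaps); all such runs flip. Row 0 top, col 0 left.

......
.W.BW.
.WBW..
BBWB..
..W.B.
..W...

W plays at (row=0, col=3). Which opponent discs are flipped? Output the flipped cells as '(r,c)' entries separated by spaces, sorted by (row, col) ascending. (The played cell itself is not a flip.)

Answer: (1,3)

Derivation:
Dir NW: edge -> no flip
Dir N: edge -> no flip
Dir NE: edge -> no flip
Dir W: first cell '.' (not opp) -> no flip
Dir E: first cell '.' (not opp) -> no flip
Dir SW: first cell '.' (not opp) -> no flip
Dir S: opp run (1,3) capped by W -> flip
Dir SE: first cell 'W' (not opp) -> no flip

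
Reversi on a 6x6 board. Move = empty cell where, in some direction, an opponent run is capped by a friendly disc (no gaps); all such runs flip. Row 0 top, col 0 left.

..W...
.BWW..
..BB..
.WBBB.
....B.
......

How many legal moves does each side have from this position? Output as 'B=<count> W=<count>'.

Answer: B=6 W=6

Derivation:
-- B to move --
(0,1): flips 1 -> legal
(0,3): flips 1 -> legal
(0,4): flips 1 -> legal
(1,4): flips 2 -> legal
(2,0): no bracket -> illegal
(2,1): no bracket -> illegal
(2,4): no bracket -> illegal
(3,0): flips 1 -> legal
(4,0): flips 1 -> legal
(4,1): no bracket -> illegal
(4,2): no bracket -> illegal
B mobility = 6
-- W to move --
(0,0): no bracket -> illegal
(0,1): no bracket -> illegal
(1,0): flips 1 -> legal
(1,4): no bracket -> illegal
(2,0): flips 1 -> legal
(2,1): no bracket -> illegal
(2,4): no bracket -> illegal
(2,5): no bracket -> illegal
(3,5): flips 3 -> legal
(4,1): no bracket -> illegal
(4,2): flips 2 -> legal
(4,3): flips 2 -> legal
(4,5): flips 2 -> legal
(5,3): no bracket -> illegal
(5,4): no bracket -> illegal
(5,5): no bracket -> illegal
W mobility = 6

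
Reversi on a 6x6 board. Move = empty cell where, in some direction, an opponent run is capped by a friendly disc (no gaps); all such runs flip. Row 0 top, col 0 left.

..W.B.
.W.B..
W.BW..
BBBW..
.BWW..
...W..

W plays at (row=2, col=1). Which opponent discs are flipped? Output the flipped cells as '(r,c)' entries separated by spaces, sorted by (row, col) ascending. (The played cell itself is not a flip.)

Dir NW: first cell '.' (not opp) -> no flip
Dir N: first cell 'W' (not opp) -> no flip
Dir NE: first cell '.' (not opp) -> no flip
Dir W: first cell 'W' (not opp) -> no flip
Dir E: opp run (2,2) capped by W -> flip
Dir SW: opp run (3,0), next=edge -> no flip
Dir S: opp run (3,1) (4,1), next='.' -> no flip
Dir SE: opp run (3,2) capped by W -> flip

Answer: (2,2) (3,2)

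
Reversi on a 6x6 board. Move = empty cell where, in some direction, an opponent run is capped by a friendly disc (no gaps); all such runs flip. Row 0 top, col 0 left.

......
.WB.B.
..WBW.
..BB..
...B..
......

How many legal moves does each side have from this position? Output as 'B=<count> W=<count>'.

Answer: B=6 W=5

Derivation:
-- B to move --
(0,0): flips 2 -> legal
(0,1): no bracket -> illegal
(0,2): no bracket -> illegal
(1,0): flips 1 -> legal
(1,3): no bracket -> illegal
(1,5): flips 1 -> legal
(2,0): no bracket -> illegal
(2,1): flips 1 -> legal
(2,5): flips 1 -> legal
(3,1): no bracket -> illegal
(3,4): flips 1 -> legal
(3,5): no bracket -> illegal
B mobility = 6
-- W to move --
(0,1): no bracket -> illegal
(0,2): flips 1 -> legal
(0,3): no bracket -> illegal
(0,4): flips 1 -> legal
(0,5): no bracket -> illegal
(1,3): flips 1 -> legal
(1,5): no bracket -> illegal
(2,1): no bracket -> illegal
(2,5): no bracket -> illegal
(3,1): no bracket -> illegal
(3,4): no bracket -> illegal
(4,1): no bracket -> illegal
(4,2): flips 2 -> legal
(4,4): flips 1 -> legal
(5,2): no bracket -> illegal
(5,3): no bracket -> illegal
(5,4): no bracket -> illegal
W mobility = 5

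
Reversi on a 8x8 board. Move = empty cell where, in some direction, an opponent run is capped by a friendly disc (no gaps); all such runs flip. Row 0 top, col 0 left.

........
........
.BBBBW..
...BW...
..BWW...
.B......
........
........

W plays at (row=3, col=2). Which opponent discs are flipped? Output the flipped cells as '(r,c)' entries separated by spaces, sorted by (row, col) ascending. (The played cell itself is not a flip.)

Dir NW: opp run (2,1), next='.' -> no flip
Dir N: opp run (2,2), next='.' -> no flip
Dir NE: opp run (2,3), next='.' -> no flip
Dir W: first cell '.' (not opp) -> no flip
Dir E: opp run (3,3) capped by W -> flip
Dir SW: first cell '.' (not opp) -> no flip
Dir S: opp run (4,2), next='.' -> no flip
Dir SE: first cell 'W' (not opp) -> no flip

Answer: (3,3)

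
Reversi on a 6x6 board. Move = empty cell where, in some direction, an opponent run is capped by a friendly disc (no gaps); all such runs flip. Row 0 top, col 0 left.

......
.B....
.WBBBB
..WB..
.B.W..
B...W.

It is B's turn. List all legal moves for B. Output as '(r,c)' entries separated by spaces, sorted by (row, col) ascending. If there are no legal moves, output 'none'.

Answer: (2,0) (3,1) (4,2) (5,3)

Derivation:
(1,0): no bracket -> illegal
(1,2): no bracket -> illegal
(2,0): flips 1 -> legal
(3,0): no bracket -> illegal
(3,1): flips 2 -> legal
(3,4): no bracket -> illegal
(4,2): flips 1 -> legal
(4,4): no bracket -> illegal
(4,5): no bracket -> illegal
(5,2): no bracket -> illegal
(5,3): flips 1 -> legal
(5,5): no bracket -> illegal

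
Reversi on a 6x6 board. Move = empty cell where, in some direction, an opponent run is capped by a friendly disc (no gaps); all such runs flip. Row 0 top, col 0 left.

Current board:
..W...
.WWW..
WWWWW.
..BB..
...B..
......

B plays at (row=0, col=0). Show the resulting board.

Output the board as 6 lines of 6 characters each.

Answer: B.W...
.BWW..
WWBWW.
..BB..
...B..
......

Derivation:
Place B at (0,0); scan 8 dirs for brackets.
Dir NW: edge -> no flip
Dir N: edge -> no flip
Dir NE: edge -> no flip
Dir W: edge -> no flip
Dir E: first cell '.' (not opp) -> no flip
Dir SW: edge -> no flip
Dir S: first cell '.' (not opp) -> no flip
Dir SE: opp run (1,1) (2,2) capped by B -> flip
All flips: (1,1) (2,2)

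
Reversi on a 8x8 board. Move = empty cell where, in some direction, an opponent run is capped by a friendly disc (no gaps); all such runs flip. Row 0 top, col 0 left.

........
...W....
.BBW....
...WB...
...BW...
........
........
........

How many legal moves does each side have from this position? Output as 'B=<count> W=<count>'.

-- B to move --
(0,2): no bracket -> illegal
(0,3): flips 3 -> legal
(0,4): flips 1 -> legal
(1,2): flips 1 -> legal
(1,4): no bracket -> illegal
(2,4): flips 1 -> legal
(3,2): flips 1 -> legal
(3,5): no bracket -> illegal
(4,2): no bracket -> illegal
(4,5): flips 1 -> legal
(5,3): no bracket -> illegal
(5,4): flips 1 -> legal
(5,5): flips 2 -> legal
B mobility = 8
-- W to move --
(1,0): no bracket -> illegal
(1,1): flips 1 -> legal
(1,2): no bracket -> illegal
(2,0): flips 2 -> legal
(2,4): flips 1 -> legal
(2,5): no bracket -> illegal
(3,0): no bracket -> illegal
(3,1): flips 1 -> legal
(3,2): no bracket -> illegal
(3,5): flips 1 -> legal
(4,2): flips 1 -> legal
(4,5): flips 1 -> legal
(5,2): no bracket -> illegal
(5,3): flips 1 -> legal
(5,4): no bracket -> illegal
W mobility = 8

Answer: B=8 W=8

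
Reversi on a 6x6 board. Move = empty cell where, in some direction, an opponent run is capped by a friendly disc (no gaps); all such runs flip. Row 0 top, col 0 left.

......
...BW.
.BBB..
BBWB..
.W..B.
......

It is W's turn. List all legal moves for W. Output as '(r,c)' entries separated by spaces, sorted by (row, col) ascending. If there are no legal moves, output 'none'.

Answer: (1,0) (1,1) (1,2) (3,4)

Derivation:
(0,2): no bracket -> illegal
(0,3): no bracket -> illegal
(0,4): no bracket -> illegal
(1,0): flips 1 -> legal
(1,1): flips 2 -> legal
(1,2): flips 2 -> legal
(2,0): no bracket -> illegal
(2,4): no bracket -> illegal
(3,4): flips 1 -> legal
(3,5): no bracket -> illegal
(4,0): no bracket -> illegal
(4,2): no bracket -> illegal
(4,3): no bracket -> illegal
(4,5): no bracket -> illegal
(5,3): no bracket -> illegal
(5,4): no bracket -> illegal
(5,5): no bracket -> illegal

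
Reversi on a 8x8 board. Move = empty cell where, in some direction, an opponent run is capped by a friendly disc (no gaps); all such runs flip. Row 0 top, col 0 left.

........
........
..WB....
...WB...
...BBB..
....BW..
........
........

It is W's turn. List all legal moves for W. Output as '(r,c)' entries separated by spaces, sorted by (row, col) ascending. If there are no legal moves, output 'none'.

(1,2): no bracket -> illegal
(1,3): flips 1 -> legal
(1,4): no bracket -> illegal
(2,4): flips 1 -> legal
(2,5): no bracket -> illegal
(3,2): no bracket -> illegal
(3,5): flips 2 -> legal
(3,6): no bracket -> illegal
(4,2): no bracket -> illegal
(4,6): no bracket -> illegal
(5,2): no bracket -> illegal
(5,3): flips 2 -> legal
(5,6): no bracket -> illegal
(6,3): no bracket -> illegal
(6,4): no bracket -> illegal
(6,5): no bracket -> illegal

Answer: (1,3) (2,4) (3,5) (5,3)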